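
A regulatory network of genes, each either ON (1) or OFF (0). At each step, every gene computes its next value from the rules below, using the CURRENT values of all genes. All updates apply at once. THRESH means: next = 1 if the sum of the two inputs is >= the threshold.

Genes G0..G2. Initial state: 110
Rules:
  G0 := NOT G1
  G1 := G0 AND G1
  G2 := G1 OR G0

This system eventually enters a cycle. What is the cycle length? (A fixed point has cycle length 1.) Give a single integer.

Step 0: 110
Step 1: G0=NOT G1=NOT 1=0 G1=G0&G1=1&1=1 G2=G1|G0=1|1=1 -> 011
Step 2: G0=NOT G1=NOT 1=0 G1=G0&G1=0&1=0 G2=G1|G0=1|0=1 -> 001
Step 3: G0=NOT G1=NOT 0=1 G1=G0&G1=0&0=0 G2=G1|G0=0|0=0 -> 100
Step 4: G0=NOT G1=NOT 0=1 G1=G0&G1=1&0=0 G2=G1|G0=0|1=1 -> 101
Step 5: G0=NOT G1=NOT 0=1 G1=G0&G1=1&0=0 G2=G1|G0=0|1=1 -> 101
State from step 5 equals state from step 4 -> cycle length 1

Answer: 1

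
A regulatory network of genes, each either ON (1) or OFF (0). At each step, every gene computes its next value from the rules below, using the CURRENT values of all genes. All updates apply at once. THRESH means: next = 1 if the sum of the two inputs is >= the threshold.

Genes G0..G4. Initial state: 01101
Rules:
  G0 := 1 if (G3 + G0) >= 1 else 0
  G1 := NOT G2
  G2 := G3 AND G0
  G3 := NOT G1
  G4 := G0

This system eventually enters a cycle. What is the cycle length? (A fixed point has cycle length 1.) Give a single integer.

Answer: 1

Derivation:
Step 0: 01101
Step 1: G0=(0+0>=1)=0 G1=NOT G2=NOT 1=0 G2=G3&G0=0&0=0 G3=NOT G1=NOT 1=0 G4=G0=0 -> 00000
Step 2: G0=(0+0>=1)=0 G1=NOT G2=NOT 0=1 G2=G3&G0=0&0=0 G3=NOT G1=NOT 0=1 G4=G0=0 -> 01010
Step 3: G0=(1+0>=1)=1 G1=NOT G2=NOT 0=1 G2=G3&G0=1&0=0 G3=NOT G1=NOT 1=0 G4=G0=0 -> 11000
Step 4: G0=(0+1>=1)=1 G1=NOT G2=NOT 0=1 G2=G3&G0=0&1=0 G3=NOT G1=NOT 1=0 G4=G0=1 -> 11001
Step 5: G0=(0+1>=1)=1 G1=NOT G2=NOT 0=1 G2=G3&G0=0&1=0 G3=NOT G1=NOT 1=0 G4=G0=1 -> 11001
State from step 5 equals state from step 4 -> cycle length 1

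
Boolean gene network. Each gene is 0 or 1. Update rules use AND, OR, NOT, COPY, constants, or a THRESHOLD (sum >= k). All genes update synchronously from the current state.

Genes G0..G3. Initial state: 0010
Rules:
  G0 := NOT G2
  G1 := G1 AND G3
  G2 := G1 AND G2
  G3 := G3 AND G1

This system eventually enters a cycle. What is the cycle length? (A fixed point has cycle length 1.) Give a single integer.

Step 0: 0010
Step 1: G0=NOT G2=NOT 1=0 G1=G1&G3=0&0=0 G2=G1&G2=0&1=0 G3=G3&G1=0&0=0 -> 0000
Step 2: G0=NOT G2=NOT 0=1 G1=G1&G3=0&0=0 G2=G1&G2=0&0=0 G3=G3&G1=0&0=0 -> 1000
Step 3: G0=NOT G2=NOT 0=1 G1=G1&G3=0&0=0 G2=G1&G2=0&0=0 G3=G3&G1=0&0=0 -> 1000
State from step 3 equals state from step 2 -> cycle length 1

Answer: 1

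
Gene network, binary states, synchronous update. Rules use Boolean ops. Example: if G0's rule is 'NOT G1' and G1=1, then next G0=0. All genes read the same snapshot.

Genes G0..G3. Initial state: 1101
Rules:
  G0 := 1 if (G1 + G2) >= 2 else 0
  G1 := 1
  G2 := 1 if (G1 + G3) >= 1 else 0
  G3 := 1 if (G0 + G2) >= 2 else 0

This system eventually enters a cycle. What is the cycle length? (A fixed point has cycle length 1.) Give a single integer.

Answer: 1

Derivation:
Step 0: 1101
Step 1: G0=(1+0>=2)=0 G1=1(const) G2=(1+1>=1)=1 G3=(1+0>=2)=0 -> 0110
Step 2: G0=(1+1>=2)=1 G1=1(const) G2=(1+0>=1)=1 G3=(0+1>=2)=0 -> 1110
Step 3: G0=(1+1>=2)=1 G1=1(const) G2=(1+0>=1)=1 G3=(1+1>=2)=1 -> 1111
Step 4: G0=(1+1>=2)=1 G1=1(const) G2=(1+1>=1)=1 G3=(1+1>=2)=1 -> 1111
State from step 4 equals state from step 3 -> cycle length 1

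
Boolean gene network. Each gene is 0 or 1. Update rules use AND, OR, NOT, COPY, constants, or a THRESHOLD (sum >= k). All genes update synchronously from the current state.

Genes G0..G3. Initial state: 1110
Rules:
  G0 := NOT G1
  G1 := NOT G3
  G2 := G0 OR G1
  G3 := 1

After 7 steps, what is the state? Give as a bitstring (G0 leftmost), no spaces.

Step 1: G0=NOT G1=NOT 1=0 G1=NOT G3=NOT 0=1 G2=G0|G1=1|1=1 G3=1(const) -> 0111
Step 2: G0=NOT G1=NOT 1=0 G1=NOT G3=NOT 1=0 G2=G0|G1=0|1=1 G3=1(const) -> 0011
Step 3: G0=NOT G1=NOT 0=1 G1=NOT G3=NOT 1=0 G2=G0|G1=0|0=0 G3=1(const) -> 1001
Step 4: G0=NOT G1=NOT 0=1 G1=NOT G3=NOT 1=0 G2=G0|G1=1|0=1 G3=1(const) -> 1011
Step 5: G0=NOT G1=NOT 0=1 G1=NOT G3=NOT 1=0 G2=G0|G1=1|0=1 G3=1(const) -> 1011
Step 6: G0=NOT G1=NOT 0=1 G1=NOT G3=NOT 1=0 G2=G0|G1=1|0=1 G3=1(const) -> 1011
Step 7: G0=NOT G1=NOT 0=1 G1=NOT G3=NOT 1=0 G2=G0|G1=1|0=1 G3=1(const) -> 1011

1011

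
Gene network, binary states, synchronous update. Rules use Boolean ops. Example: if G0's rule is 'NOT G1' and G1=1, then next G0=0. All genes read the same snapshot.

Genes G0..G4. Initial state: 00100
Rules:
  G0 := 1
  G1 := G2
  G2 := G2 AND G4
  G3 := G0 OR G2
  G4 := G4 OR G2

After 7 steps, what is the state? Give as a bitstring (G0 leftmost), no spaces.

Step 1: G0=1(const) G1=G2=1 G2=G2&G4=1&0=0 G3=G0|G2=0|1=1 G4=G4|G2=0|1=1 -> 11011
Step 2: G0=1(const) G1=G2=0 G2=G2&G4=0&1=0 G3=G0|G2=1|0=1 G4=G4|G2=1|0=1 -> 10011
Step 3: G0=1(const) G1=G2=0 G2=G2&G4=0&1=0 G3=G0|G2=1|0=1 G4=G4|G2=1|0=1 -> 10011
Step 4: G0=1(const) G1=G2=0 G2=G2&G4=0&1=0 G3=G0|G2=1|0=1 G4=G4|G2=1|0=1 -> 10011
Step 5: G0=1(const) G1=G2=0 G2=G2&G4=0&1=0 G3=G0|G2=1|0=1 G4=G4|G2=1|0=1 -> 10011
Step 6: G0=1(const) G1=G2=0 G2=G2&G4=0&1=0 G3=G0|G2=1|0=1 G4=G4|G2=1|0=1 -> 10011
Step 7: G0=1(const) G1=G2=0 G2=G2&G4=0&1=0 G3=G0|G2=1|0=1 G4=G4|G2=1|0=1 -> 10011

10011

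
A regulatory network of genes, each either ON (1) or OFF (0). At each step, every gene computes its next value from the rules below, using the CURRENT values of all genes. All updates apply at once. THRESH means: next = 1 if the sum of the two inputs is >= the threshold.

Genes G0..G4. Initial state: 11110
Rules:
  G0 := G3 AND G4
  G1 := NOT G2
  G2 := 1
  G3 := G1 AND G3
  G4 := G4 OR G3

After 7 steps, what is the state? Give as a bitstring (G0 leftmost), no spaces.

Step 1: G0=G3&G4=1&0=0 G1=NOT G2=NOT 1=0 G2=1(const) G3=G1&G3=1&1=1 G4=G4|G3=0|1=1 -> 00111
Step 2: G0=G3&G4=1&1=1 G1=NOT G2=NOT 1=0 G2=1(const) G3=G1&G3=0&1=0 G4=G4|G3=1|1=1 -> 10101
Step 3: G0=G3&G4=0&1=0 G1=NOT G2=NOT 1=0 G2=1(const) G3=G1&G3=0&0=0 G4=G4|G3=1|0=1 -> 00101
Step 4: G0=G3&G4=0&1=0 G1=NOT G2=NOT 1=0 G2=1(const) G3=G1&G3=0&0=0 G4=G4|G3=1|0=1 -> 00101
Step 5: G0=G3&G4=0&1=0 G1=NOT G2=NOT 1=0 G2=1(const) G3=G1&G3=0&0=0 G4=G4|G3=1|0=1 -> 00101
Step 6: G0=G3&G4=0&1=0 G1=NOT G2=NOT 1=0 G2=1(const) G3=G1&G3=0&0=0 G4=G4|G3=1|0=1 -> 00101
Step 7: G0=G3&G4=0&1=0 G1=NOT G2=NOT 1=0 G2=1(const) G3=G1&G3=0&0=0 G4=G4|G3=1|0=1 -> 00101

00101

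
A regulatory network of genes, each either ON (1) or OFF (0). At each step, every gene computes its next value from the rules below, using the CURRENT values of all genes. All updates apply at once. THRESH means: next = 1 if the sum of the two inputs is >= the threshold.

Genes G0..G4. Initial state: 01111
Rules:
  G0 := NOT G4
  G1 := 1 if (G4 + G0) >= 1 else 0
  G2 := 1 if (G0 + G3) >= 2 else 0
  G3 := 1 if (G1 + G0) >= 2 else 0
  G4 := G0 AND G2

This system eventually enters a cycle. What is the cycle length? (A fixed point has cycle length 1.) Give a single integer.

Answer: 7

Derivation:
Step 0: 01111
Step 1: G0=NOT G4=NOT 1=0 G1=(1+0>=1)=1 G2=(0+1>=2)=0 G3=(1+0>=2)=0 G4=G0&G2=0&1=0 -> 01000
Step 2: G0=NOT G4=NOT 0=1 G1=(0+0>=1)=0 G2=(0+0>=2)=0 G3=(1+0>=2)=0 G4=G0&G2=0&0=0 -> 10000
Step 3: G0=NOT G4=NOT 0=1 G1=(0+1>=1)=1 G2=(1+0>=2)=0 G3=(0+1>=2)=0 G4=G0&G2=1&0=0 -> 11000
Step 4: G0=NOT G4=NOT 0=1 G1=(0+1>=1)=1 G2=(1+0>=2)=0 G3=(1+1>=2)=1 G4=G0&G2=1&0=0 -> 11010
Step 5: G0=NOT G4=NOT 0=1 G1=(0+1>=1)=1 G2=(1+1>=2)=1 G3=(1+1>=2)=1 G4=G0&G2=1&0=0 -> 11110
Step 6: G0=NOT G4=NOT 0=1 G1=(0+1>=1)=1 G2=(1+1>=2)=1 G3=(1+1>=2)=1 G4=G0&G2=1&1=1 -> 11111
Step 7: G0=NOT G4=NOT 1=0 G1=(1+1>=1)=1 G2=(1+1>=2)=1 G3=(1+1>=2)=1 G4=G0&G2=1&1=1 -> 01111
State from step 7 equals state from step 0 -> cycle length 7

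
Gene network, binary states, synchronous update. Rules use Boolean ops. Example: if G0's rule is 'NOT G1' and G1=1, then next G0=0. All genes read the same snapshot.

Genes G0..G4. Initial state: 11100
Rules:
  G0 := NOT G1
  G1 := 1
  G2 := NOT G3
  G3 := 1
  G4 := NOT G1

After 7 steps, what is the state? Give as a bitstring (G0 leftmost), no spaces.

Step 1: G0=NOT G1=NOT 1=0 G1=1(const) G2=NOT G3=NOT 0=1 G3=1(const) G4=NOT G1=NOT 1=0 -> 01110
Step 2: G0=NOT G1=NOT 1=0 G1=1(const) G2=NOT G3=NOT 1=0 G3=1(const) G4=NOT G1=NOT 1=0 -> 01010
Step 3: G0=NOT G1=NOT 1=0 G1=1(const) G2=NOT G3=NOT 1=0 G3=1(const) G4=NOT G1=NOT 1=0 -> 01010
Step 4: G0=NOT G1=NOT 1=0 G1=1(const) G2=NOT G3=NOT 1=0 G3=1(const) G4=NOT G1=NOT 1=0 -> 01010
Step 5: G0=NOT G1=NOT 1=0 G1=1(const) G2=NOT G3=NOT 1=0 G3=1(const) G4=NOT G1=NOT 1=0 -> 01010
Step 6: G0=NOT G1=NOT 1=0 G1=1(const) G2=NOT G3=NOT 1=0 G3=1(const) G4=NOT G1=NOT 1=0 -> 01010
Step 7: G0=NOT G1=NOT 1=0 G1=1(const) G2=NOT G3=NOT 1=0 G3=1(const) G4=NOT G1=NOT 1=0 -> 01010

01010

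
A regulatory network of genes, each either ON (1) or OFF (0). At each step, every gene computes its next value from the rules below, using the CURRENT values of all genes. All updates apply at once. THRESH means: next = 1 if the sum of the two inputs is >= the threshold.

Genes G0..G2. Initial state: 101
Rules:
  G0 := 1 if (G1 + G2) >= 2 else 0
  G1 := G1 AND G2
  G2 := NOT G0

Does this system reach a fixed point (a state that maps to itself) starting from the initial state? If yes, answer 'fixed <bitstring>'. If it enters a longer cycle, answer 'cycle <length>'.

Answer: fixed 001

Derivation:
Step 0: 101
Step 1: G0=(0+1>=2)=0 G1=G1&G2=0&1=0 G2=NOT G0=NOT 1=0 -> 000
Step 2: G0=(0+0>=2)=0 G1=G1&G2=0&0=0 G2=NOT G0=NOT 0=1 -> 001
Step 3: G0=(0+1>=2)=0 G1=G1&G2=0&1=0 G2=NOT G0=NOT 0=1 -> 001
Fixed point reached at step 2: 001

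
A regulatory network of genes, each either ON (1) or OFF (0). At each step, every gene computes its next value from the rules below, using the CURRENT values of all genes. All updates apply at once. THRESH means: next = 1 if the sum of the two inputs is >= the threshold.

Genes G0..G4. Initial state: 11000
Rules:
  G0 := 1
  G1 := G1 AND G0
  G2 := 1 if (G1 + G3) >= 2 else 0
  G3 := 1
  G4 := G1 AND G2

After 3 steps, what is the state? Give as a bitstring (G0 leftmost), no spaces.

Step 1: G0=1(const) G1=G1&G0=1&1=1 G2=(1+0>=2)=0 G3=1(const) G4=G1&G2=1&0=0 -> 11010
Step 2: G0=1(const) G1=G1&G0=1&1=1 G2=(1+1>=2)=1 G3=1(const) G4=G1&G2=1&0=0 -> 11110
Step 3: G0=1(const) G1=G1&G0=1&1=1 G2=(1+1>=2)=1 G3=1(const) G4=G1&G2=1&1=1 -> 11111

11111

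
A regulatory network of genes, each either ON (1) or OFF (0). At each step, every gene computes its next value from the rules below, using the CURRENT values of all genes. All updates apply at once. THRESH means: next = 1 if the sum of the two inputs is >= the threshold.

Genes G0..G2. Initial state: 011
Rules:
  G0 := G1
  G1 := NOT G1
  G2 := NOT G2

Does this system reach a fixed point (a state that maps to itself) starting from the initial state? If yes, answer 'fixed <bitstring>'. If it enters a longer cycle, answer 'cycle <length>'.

Step 0: 011
Step 1: G0=G1=1 G1=NOT G1=NOT 1=0 G2=NOT G2=NOT 1=0 -> 100
Step 2: G0=G1=0 G1=NOT G1=NOT 0=1 G2=NOT G2=NOT 0=1 -> 011
Cycle of length 2 starting at step 0 -> no fixed point

Answer: cycle 2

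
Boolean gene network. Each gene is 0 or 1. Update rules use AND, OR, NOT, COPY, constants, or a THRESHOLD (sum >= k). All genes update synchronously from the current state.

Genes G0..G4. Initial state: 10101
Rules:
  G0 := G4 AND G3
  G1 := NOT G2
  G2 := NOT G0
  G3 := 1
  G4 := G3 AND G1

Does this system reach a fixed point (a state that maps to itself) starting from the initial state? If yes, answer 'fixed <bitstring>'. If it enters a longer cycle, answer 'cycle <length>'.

Answer: cycle 4

Derivation:
Step 0: 10101
Step 1: G0=G4&G3=1&0=0 G1=NOT G2=NOT 1=0 G2=NOT G0=NOT 1=0 G3=1(const) G4=G3&G1=0&0=0 -> 00010
Step 2: G0=G4&G3=0&1=0 G1=NOT G2=NOT 0=1 G2=NOT G0=NOT 0=1 G3=1(const) G4=G3&G1=1&0=0 -> 01110
Step 3: G0=G4&G3=0&1=0 G1=NOT G2=NOT 1=0 G2=NOT G0=NOT 0=1 G3=1(const) G4=G3&G1=1&1=1 -> 00111
Step 4: G0=G4&G3=1&1=1 G1=NOT G2=NOT 1=0 G2=NOT G0=NOT 0=1 G3=1(const) G4=G3&G1=1&0=0 -> 10110
Step 5: G0=G4&G3=0&1=0 G1=NOT G2=NOT 1=0 G2=NOT G0=NOT 1=0 G3=1(const) G4=G3&G1=1&0=0 -> 00010
Cycle of length 4 starting at step 1 -> no fixed point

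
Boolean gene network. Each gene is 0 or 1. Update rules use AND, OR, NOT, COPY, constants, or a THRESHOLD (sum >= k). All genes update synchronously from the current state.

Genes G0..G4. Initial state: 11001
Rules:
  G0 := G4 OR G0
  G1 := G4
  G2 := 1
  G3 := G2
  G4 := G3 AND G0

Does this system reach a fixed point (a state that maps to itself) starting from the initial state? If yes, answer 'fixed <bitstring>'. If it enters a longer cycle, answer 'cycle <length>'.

Step 0: 11001
Step 1: G0=G4|G0=1|1=1 G1=G4=1 G2=1(const) G3=G2=0 G4=G3&G0=0&1=0 -> 11100
Step 2: G0=G4|G0=0|1=1 G1=G4=0 G2=1(const) G3=G2=1 G4=G3&G0=0&1=0 -> 10110
Step 3: G0=G4|G0=0|1=1 G1=G4=0 G2=1(const) G3=G2=1 G4=G3&G0=1&1=1 -> 10111
Step 4: G0=G4|G0=1|1=1 G1=G4=1 G2=1(const) G3=G2=1 G4=G3&G0=1&1=1 -> 11111
Step 5: G0=G4|G0=1|1=1 G1=G4=1 G2=1(const) G3=G2=1 G4=G3&G0=1&1=1 -> 11111
Fixed point reached at step 4: 11111

Answer: fixed 11111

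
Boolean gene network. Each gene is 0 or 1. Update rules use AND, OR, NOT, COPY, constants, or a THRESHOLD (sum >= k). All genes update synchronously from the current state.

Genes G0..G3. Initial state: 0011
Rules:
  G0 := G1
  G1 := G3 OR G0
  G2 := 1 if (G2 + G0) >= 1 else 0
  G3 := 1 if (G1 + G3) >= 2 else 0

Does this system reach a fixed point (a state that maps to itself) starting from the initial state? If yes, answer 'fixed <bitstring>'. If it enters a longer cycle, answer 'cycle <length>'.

Step 0: 0011
Step 1: G0=G1=0 G1=G3|G0=1|0=1 G2=(1+0>=1)=1 G3=(0+1>=2)=0 -> 0110
Step 2: G0=G1=1 G1=G3|G0=0|0=0 G2=(1+0>=1)=1 G3=(1+0>=2)=0 -> 1010
Step 3: G0=G1=0 G1=G3|G0=0|1=1 G2=(1+1>=1)=1 G3=(0+0>=2)=0 -> 0110
Cycle of length 2 starting at step 1 -> no fixed point

Answer: cycle 2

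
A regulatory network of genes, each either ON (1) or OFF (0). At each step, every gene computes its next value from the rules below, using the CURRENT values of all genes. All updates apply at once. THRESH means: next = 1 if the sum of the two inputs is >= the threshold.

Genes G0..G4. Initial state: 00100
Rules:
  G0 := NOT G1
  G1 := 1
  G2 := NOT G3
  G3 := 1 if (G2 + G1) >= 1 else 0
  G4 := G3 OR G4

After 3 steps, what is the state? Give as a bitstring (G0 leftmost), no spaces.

Step 1: G0=NOT G1=NOT 0=1 G1=1(const) G2=NOT G3=NOT 0=1 G3=(1+0>=1)=1 G4=G3|G4=0|0=0 -> 11110
Step 2: G0=NOT G1=NOT 1=0 G1=1(const) G2=NOT G3=NOT 1=0 G3=(1+1>=1)=1 G4=G3|G4=1|0=1 -> 01011
Step 3: G0=NOT G1=NOT 1=0 G1=1(const) G2=NOT G3=NOT 1=0 G3=(0+1>=1)=1 G4=G3|G4=1|1=1 -> 01011

01011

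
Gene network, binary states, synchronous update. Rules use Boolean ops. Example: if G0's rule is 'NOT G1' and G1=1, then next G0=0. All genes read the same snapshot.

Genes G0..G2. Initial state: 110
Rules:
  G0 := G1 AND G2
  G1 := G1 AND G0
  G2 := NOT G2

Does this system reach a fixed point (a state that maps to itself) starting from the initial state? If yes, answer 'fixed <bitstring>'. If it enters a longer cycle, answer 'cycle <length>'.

Step 0: 110
Step 1: G0=G1&G2=1&0=0 G1=G1&G0=1&1=1 G2=NOT G2=NOT 0=1 -> 011
Step 2: G0=G1&G2=1&1=1 G1=G1&G0=1&0=0 G2=NOT G2=NOT 1=0 -> 100
Step 3: G0=G1&G2=0&0=0 G1=G1&G0=0&1=0 G2=NOT G2=NOT 0=1 -> 001
Step 4: G0=G1&G2=0&1=0 G1=G1&G0=0&0=0 G2=NOT G2=NOT 1=0 -> 000
Step 5: G0=G1&G2=0&0=0 G1=G1&G0=0&0=0 G2=NOT G2=NOT 0=1 -> 001
Cycle of length 2 starting at step 3 -> no fixed point

Answer: cycle 2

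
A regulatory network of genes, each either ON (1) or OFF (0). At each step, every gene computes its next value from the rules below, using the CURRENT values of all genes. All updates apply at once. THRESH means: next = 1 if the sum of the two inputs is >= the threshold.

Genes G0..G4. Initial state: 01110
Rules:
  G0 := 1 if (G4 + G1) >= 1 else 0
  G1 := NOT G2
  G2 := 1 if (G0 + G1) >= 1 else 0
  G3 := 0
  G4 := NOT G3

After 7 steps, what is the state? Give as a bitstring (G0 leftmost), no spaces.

Step 1: G0=(0+1>=1)=1 G1=NOT G2=NOT 1=0 G2=(0+1>=1)=1 G3=0(const) G4=NOT G3=NOT 1=0 -> 10100
Step 2: G0=(0+0>=1)=0 G1=NOT G2=NOT 1=0 G2=(1+0>=1)=1 G3=0(const) G4=NOT G3=NOT 0=1 -> 00101
Step 3: G0=(1+0>=1)=1 G1=NOT G2=NOT 1=0 G2=(0+0>=1)=0 G3=0(const) G4=NOT G3=NOT 0=1 -> 10001
Step 4: G0=(1+0>=1)=1 G1=NOT G2=NOT 0=1 G2=(1+0>=1)=1 G3=0(const) G4=NOT G3=NOT 0=1 -> 11101
Step 5: G0=(1+1>=1)=1 G1=NOT G2=NOT 1=0 G2=(1+1>=1)=1 G3=0(const) G4=NOT G3=NOT 0=1 -> 10101
Step 6: G0=(1+0>=1)=1 G1=NOT G2=NOT 1=0 G2=(1+0>=1)=1 G3=0(const) G4=NOT G3=NOT 0=1 -> 10101
Step 7: G0=(1+0>=1)=1 G1=NOT G2=NOT 1=0 G2=(1+0>=1)=1 G3=0(const) G4=NOT G3=NOT 0=1 -> 10101

10101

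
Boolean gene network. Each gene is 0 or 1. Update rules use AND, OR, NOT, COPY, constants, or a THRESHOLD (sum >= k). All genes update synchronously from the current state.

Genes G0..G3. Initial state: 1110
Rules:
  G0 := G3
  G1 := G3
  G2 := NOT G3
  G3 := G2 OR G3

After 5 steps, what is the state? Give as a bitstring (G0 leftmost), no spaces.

Step 1: G0=G3=0 G1=G3=0 G2=NOT G3=NOT 0=1 G3=G2|G3=1|0=1 -> 0011
Step 2: G0=G3=1 G1=G3=1 G2=NOT G3=NOT 1=0 G3=G2|G3=1|1=1 -> 1101
Step 3: G0=G3=1 G1=G3=1 G2=NOT G3=NOT 1=0 G3=G2|G3=0|1=1 -> 1101
Step 4: G0=G3=1 G1=G3=1 G2=NOT G3=NOT 1=0 G3=G2|G3=0|1=1 -> 1101
Step 5: G0=G3=1 G1=G3=1 G2=NOT G3=NOT 1=0 G3=G2|G3=0|1=1 -> 1101

1101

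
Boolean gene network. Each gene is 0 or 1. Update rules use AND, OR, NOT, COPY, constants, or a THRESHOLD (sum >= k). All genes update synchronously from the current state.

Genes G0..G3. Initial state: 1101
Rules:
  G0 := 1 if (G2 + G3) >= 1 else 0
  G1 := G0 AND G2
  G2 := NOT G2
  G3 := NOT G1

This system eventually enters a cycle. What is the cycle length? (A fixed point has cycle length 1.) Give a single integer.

Answer: 2

Derivation:
Step 0: 1101
Step 1: G0=(0+1>=1)=1 G1=G0&G2=1&0=0 G2=NOT G2=NOT 0=1 G3=NOT G1=NOT 1=0 -> 1010
Step 2: G0=(1+0>=1)=1 G1=G0&G2=1&1=1 G2=NOT G2=NOT 1=0 G3=NOT G1=NOT 0=1 -> 1101
State from step 2 equals state from step 0 -> cycle length 2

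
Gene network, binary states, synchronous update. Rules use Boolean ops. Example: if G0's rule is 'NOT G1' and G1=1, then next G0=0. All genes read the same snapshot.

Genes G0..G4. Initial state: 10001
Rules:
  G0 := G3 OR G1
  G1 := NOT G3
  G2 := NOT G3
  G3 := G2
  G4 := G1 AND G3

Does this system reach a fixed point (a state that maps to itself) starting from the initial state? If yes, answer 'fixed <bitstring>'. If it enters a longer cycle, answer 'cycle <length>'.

Step 0: 10001
Step 1: G0=G3|G1=0|0=0 G1=NOT G3=NOT 0=1 G2=NOT G3=NOT 0=1 G3=G2=0 G4=G1&G3=0&0=0 -> 01100
Step 2: G0=G3|G1=0|1=1 G1=NOT G3=NOT 0=1 G2=NOT G3=NOT 0=1 G3=G2=1 G4=G1&G3=1&0=0 -> 11110
Step 3: G0=G3|G1=1|1=1 G1=NOT G3=NOT 1=0 G2=NOT G3=NOT 1=0 G3=G2=1 G4=G1&G3=1&1=1 -> 10011
Step 4: G0=G3|G1=1|0=1 G1=NOT G3=NOT 1=0 G2=NOT G3=NOT 1=0 G3=G2=0 G4=G1&G3=0&1=0 -> 10000
Step 5: G0=G3|G1=0|0=0 G1=NOT G3=NOT 0=1 G2=NOT G3=NOT 0=1 G3=G2=0 G4=G1&G3=0&0=0 -> 01100
Cycle of length 4 starting at step 1 -> no fixed point

Answer: cycle 4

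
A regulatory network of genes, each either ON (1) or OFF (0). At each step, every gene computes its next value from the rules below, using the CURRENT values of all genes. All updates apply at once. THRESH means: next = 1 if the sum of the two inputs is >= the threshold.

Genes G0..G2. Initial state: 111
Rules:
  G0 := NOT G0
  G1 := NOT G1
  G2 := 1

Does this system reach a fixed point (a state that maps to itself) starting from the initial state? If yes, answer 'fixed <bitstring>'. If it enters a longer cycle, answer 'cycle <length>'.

Step 0: 111
Step 1: G0=NOT G0=NOT 1=0 G1=NOT G1=NOT 1=0 G2=1(const) -> 001
Step 2: G0=NOT G0=NOT 0=1 G1=NOT G1=NOT 0=1 G2=1(const) -> 111
Cycle of length 2 starting at step 0 -> no fixed point

Answer: cycle 2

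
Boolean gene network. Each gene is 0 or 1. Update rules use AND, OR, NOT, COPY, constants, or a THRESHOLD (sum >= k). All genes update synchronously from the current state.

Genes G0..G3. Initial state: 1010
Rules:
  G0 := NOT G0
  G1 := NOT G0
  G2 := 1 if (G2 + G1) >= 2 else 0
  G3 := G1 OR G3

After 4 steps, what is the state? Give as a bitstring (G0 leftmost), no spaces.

Step 1: G0=NOT G0=NOT 1=0 G1=NOT G0=NOT 1=0 G2=(1+0>=2)=0 G3=G1|G3=0|0=0 -> 0000
Step 2: G0=NOT G0=NOT 0=1 G1=NOT G0=NOT 0=1 G2=(0+0>=2)=0 G3=G1|G3=0|0=0 -> 1100
Step 3: G0=NOT G0=NOT 1=0 G1=NOT G0=NOT 1=0 G2=(0+1>=2)=0 G3=G1|G3=1|0=1 -> 0001
Step 4: G0=NOT G0=NOT 0=1 G1=NOT G0=NOT 0=1 G2=(0+0>=2)=0 G3=G1|G3=0|1=1 -> 1101

1101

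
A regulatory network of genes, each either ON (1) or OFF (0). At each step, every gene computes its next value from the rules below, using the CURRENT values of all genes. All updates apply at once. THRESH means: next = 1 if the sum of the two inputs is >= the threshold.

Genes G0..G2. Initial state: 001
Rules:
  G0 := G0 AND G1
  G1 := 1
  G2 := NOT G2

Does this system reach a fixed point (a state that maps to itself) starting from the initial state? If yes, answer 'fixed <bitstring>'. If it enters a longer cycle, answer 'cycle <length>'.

Step 0: 001
Step 1: G0=G0&G1=0&0=0 G1=1(const) G2=NOT G2=NOT 1=0 -> 010
Step 2: G0=G0&G1=0&1=0 G1=1(const) G2=NOT G2=NOT 0=1 -> 011
Step 3: G0=G0&G1=0&1=0 G1=1(const) G2=NOT G2=NOT 1=0 -> 010
Cycle of length 2 starting at step 1 -> no fixed point

Answer: cycle 2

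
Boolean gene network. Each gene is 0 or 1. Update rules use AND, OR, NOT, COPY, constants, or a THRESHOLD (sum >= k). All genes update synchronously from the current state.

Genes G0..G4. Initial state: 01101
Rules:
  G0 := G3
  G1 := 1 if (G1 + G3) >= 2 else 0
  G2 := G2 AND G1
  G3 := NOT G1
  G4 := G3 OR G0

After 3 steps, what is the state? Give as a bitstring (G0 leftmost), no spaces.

Step 1: G0=G3=0 G1=(1+0>=2)=0 G2=G2&G1=1&1=1 G3=NOT G1=NOT 1=0 G4=G3|G0=0|0=0 -> 00100
Step 2: G0=G3=0 G1=(0+0>=2)=0 G2=G2&G1=1&0=0 G3=NOT G1=NOT 0=1 G4=G3|G0=0|0=0 -> 00010
Step 3: G0=G3=1 G1=(0+1>=2)=0 G2=G2&G1=0&0=0 G3=NOT G1=NOT 0=1 G4=G3|G0=1|0=1 -> 10011

10011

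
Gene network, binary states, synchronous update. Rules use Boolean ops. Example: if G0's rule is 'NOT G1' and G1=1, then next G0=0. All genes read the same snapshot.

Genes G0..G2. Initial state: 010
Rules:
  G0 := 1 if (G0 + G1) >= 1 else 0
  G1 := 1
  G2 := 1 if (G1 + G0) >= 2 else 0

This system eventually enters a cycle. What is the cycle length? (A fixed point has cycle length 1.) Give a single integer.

Answer: 1

Derivation:
Step 0: 010
Step 1: G0=(0+1>=1)=1 G1=1(const) G2=(1+0>=2)=0 -> 110
Step 2: G0=(1+1>=1)=1 G1=1(const) G2=(1+1>=2)=1 -> 111
Step 3: G0=(1+1>=1)=1 G1=1(const) G2=(1+1>=2)=1 -> 111
State from step 3 equals state from step 2 -> cycle length 1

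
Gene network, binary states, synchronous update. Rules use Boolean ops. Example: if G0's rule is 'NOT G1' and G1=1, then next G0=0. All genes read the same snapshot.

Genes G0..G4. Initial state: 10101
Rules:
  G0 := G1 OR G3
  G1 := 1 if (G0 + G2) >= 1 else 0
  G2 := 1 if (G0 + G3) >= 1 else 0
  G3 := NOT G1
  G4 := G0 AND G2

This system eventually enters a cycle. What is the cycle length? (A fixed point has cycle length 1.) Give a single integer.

Answer: 1

Derivation:
Step 0: 10101
Step 1: G0=G1|G3=0|0=0 G1=(1+1>=1)=1 G2=(1+0>=1)=1 G3=NOT G1=NOT 0=1 G4=G0&G2=1&1=1 -> 01111
Step 2: G0=G1|G3=1|1=1 G1=(0+1>=1)=1 G2=(0+1>=1)=1 G3=NOT G1=NOT 1=0 G4=G0&G2=0&1=0 -> 11100
Step 3: G0=G1|G3=1|0=1 G1=(1+1>=1)=1 G2=(1+0>=1)=1 G3=NOT G1=NOT 1=0 G4=G0&G2=1&1=1 -> 11101
Step 4: G0=G1|G3=1|0=1 G1=(1+1>=1)=1 G2=(1+0>=1)=1 G3=NOT G1=NOT 1=0 G4=G0&G2=1&1=1 -> 11101
State from step 4 equals state from step 3 -> cycle length 1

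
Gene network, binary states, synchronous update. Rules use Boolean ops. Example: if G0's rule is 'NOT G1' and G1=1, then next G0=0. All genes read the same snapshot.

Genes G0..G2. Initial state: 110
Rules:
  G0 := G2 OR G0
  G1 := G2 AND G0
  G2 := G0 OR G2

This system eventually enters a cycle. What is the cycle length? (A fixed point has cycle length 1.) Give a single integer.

Answer: 1

Derivation:
Step 0: 110
Step 1: G0=G2|G0=0|1=1 G1=G2&G0=0&1=0 G2=G0|G2=1|0=1 -> 101
Step 2: G0=G2|G0=1|1=1 G1=G2&G0=1&1=1 G2=G0|G2=1|1=1 -> 111
Step 3: G0=G2|G0=1|1=1 G1=G2&G0=1&1=1 G2=G0|G2=1|1=1 -> 111
State from step 3 equals state from step 2 -> cycle length 1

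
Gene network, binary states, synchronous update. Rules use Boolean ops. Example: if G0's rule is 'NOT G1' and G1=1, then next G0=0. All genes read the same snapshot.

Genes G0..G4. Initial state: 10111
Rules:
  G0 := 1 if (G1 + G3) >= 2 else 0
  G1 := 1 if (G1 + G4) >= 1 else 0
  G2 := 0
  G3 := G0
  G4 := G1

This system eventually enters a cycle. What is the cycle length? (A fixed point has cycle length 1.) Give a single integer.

Answer: 2

Derivation:
Step 0: 10111
Step 1: G0=(0+1>=2)=0 G1=(0+1>=1)=1 G2=0(const) G3=G0=1 G4=G1=0 -> 01010
Step 2: G0=(1+1>=2)=1 G1=(1+0>=1)=1 G2=0(const) G3=G0=0 G4=G1=1 -> 11001
Step 3: G0=(1+0>=2)=0 G1=(1+1>=1)=1 G2=0(const) G3=G0=1 G4=G1=1 -> 01011
Step 4: G0=(1+1>=2)=1 G1=(1+1>=1)=1 G2=0(const) G3=G0=0 G4=G1=1 -> 11001
State from step 4 equals state from step 2 -> cycle length 2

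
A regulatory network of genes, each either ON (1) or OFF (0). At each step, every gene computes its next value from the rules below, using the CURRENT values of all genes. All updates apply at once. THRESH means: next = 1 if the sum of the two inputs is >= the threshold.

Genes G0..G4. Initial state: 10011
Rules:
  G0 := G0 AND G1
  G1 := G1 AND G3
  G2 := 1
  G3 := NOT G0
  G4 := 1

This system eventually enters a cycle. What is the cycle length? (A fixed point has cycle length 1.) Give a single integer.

Step 0: 10011
Step 1: G0=G0&G1=1&0=0 G1=G1&G3=0&1=0 G2=1(const) G3=NOT G0=NOT 1=0 G4=1(const) -> 00101
Step 2: G0=G0&G1=0&0=0 G1=G1&G3=0&0=0 G2=1(const) G3=NOT G0=NOT 0=1 G4=1(const) -> 00111
Step 3: G0=G0&G1=0&0=0 G1=G1&G3=0&1=0 G2=1(const) G3=NOT G0=NOT 0=1 G4=1(const) -> 00111
State from step 3 equals state from step 2 -> cycle length 1

Answer: 1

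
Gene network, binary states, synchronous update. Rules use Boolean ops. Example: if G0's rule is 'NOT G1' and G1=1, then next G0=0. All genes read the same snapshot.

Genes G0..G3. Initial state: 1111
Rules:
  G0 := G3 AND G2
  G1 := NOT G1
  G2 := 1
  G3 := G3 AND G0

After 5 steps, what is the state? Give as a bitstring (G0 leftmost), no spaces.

Step 1: G0=G3&G2=1&1=1 G1=NOT G1=NOT 1=0 G2=1(const) G3=G3&G0=1&1=1 -> 1011
Step 2: G0=G3&G2=1&1=1 G1=NOT G1=NOT 0=1 G2=1(const) G3=G3&G0=1&1=1 -> 1111
Step 3: G0=G3&G2=1&1=1 G1=NOT G1=NOT 1=0 G2=1(const) G3=G3&G0=1&1=1 -> 1011
Step 4: G0=G3&G2=1&1=1 G1=NOT G1=NOT 0=1 G2=1(const) G3=G3&G0=1&1=1 -> 1111
Step 5: G0=G3&G2=1&1=1 G1=NOT G1=NOT 1=0 G2=1(const) G3=G3&G0=1&1=1 -> 1011

1011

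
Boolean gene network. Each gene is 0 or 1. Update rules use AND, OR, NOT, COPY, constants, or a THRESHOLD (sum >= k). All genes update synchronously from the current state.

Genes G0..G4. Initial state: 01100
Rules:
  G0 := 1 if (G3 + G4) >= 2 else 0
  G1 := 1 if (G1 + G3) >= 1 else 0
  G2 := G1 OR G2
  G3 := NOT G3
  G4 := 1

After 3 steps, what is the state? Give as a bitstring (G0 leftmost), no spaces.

Step 1: G0=(0+0>=2)=0 G1=(1+0>=1)=1 G2=G1|G2=1|1=1 G3=NOT G3=NOT 0=1 G4=1(const) -> 01111
Step 2: G0=(1+1>=2)=1 G1=(1+1>=1)=1 G2=G1|G2=1|1=1 G3=NOT G3=NOT 1=0 G4=1(const) -> 11101
Step 3: G0=(0+1>=2)=0 G1=(1+0>=1)=1 G2=G1|G2=1|1=1 G3=NOT G3=NOT 0=1 G4=1(const) -> 01111

01111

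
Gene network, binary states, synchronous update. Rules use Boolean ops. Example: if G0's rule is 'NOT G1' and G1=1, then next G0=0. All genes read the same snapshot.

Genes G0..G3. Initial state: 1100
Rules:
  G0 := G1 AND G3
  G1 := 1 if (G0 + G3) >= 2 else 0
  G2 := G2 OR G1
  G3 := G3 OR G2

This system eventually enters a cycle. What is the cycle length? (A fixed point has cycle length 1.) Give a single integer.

Step 0: 1100
Step 1: G0=G1&G3=1&0=0 G1=(1+0>=2)=0 G2=G2|G1=0|1=1 G3=G3|G2=0|0=0 -> 0010
Step 2: G0=G1&G3=0&0=0 G1=(0+0>=2)=0 G2=G2|G1=1|0=1 G3=G3|G2=0|1=1 -> 0011
Step 3: G0=G1&G3=0&1=0 G1=(0+1>=2)=0 G2=G2|G1=1|0=1 G3=G3|G2=1|1=1 -> 0011
State from step 3 equals state from step 2 -> cycle length 1

Answer: 1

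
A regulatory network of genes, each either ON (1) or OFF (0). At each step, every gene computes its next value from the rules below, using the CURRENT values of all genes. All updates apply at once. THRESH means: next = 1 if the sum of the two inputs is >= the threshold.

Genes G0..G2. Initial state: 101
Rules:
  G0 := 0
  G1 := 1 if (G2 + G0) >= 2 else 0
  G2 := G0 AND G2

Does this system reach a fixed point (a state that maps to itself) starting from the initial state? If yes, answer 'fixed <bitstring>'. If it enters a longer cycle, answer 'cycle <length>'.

Answer: fixed 000

Derivation:
Step 0: 101
Step 1: G0=0(const) G1=(1+1>=2)=1 G2=G0&G2=1&1=1 -> 011
Step 2: G0=0(const) G1=(1+0>=2)=0 G2=G0&G2=0&1=0 -> 000
Step 3: G0=0(const) G1=(0+0>=2)=0 G2=G0&G2=0&0=0 -> 000
Fixed point reached at step 2: 000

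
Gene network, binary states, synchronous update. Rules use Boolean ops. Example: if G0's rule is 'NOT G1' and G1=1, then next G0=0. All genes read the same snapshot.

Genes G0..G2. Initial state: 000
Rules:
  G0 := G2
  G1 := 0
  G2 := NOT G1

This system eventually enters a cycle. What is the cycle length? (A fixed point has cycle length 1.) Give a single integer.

Step 0: 000
Step 1: G0=G2=0 G1=0(const) G2=NOT G1=NOT 0=1 -> 001
Step 2: G0=G2=1 G1=0(const) G2=NOT G1=NOT 0=1 -> 101
Step 3: G0=G2=1 G1=0(const) G2=NOT G1=NOT 0=1 -> 101
State from step 3 equals state from step 2 -> cycle length 1

Answer: 1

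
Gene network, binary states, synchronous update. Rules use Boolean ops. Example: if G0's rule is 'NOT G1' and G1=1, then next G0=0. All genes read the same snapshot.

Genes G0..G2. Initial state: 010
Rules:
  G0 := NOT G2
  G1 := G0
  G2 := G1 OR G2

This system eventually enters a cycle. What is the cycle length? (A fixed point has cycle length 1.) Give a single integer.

Answer: 1

Derivation:
Step 0: 010
Step 1: G0=NOT G2=NOT 0=1 G1=G0=0 G2=G1|G2=1|0=1 -> 101
Step 2: G0=NOT G2=NOT 1=0 G1=G0=1 G2=G1|G2=0|1=1 -> 011
Step 3: G0=NOT G2=NOT 1=0 G1=G0=0 G2=G1|G2=1|1=1 -> 001
Step 4: G0=NOT G2=NOT 1=0 G1=G0=0 G2=G1|G2=0|1=1 -> 001
State from step 4 equals state from step 3 -> cycle length 1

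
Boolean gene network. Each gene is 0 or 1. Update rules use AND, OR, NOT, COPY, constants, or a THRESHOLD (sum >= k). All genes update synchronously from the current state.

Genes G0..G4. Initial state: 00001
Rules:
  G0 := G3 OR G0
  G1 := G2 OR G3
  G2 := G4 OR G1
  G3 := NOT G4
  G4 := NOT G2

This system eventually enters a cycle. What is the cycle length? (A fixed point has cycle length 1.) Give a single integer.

Answer: 1

Derivation:
Step 0: 00001
Step 1: G0=G3|G0=0|0=0 G1=G2|G3=0|0=0 G2=G4|G1=1|0=1 G3=NOT G4=NOT 1=0 G4=NOT G2=NOT 0=1 -> 00101
Step 2: G0=G3|G0=0|0=0 G1=G2|G3=1|0=1 G2=G4|G1=1|0=1 G3=NOT G4=NOT 1=0 G4=NOT G2=NOT 1=0 -> 01100
Step 3: G0=G3|G0=0|0=0 G1=G2|G3=1|0=1 G2=G4|G1=0|1=1 G3=NOT G4=NOT 0=1 G4=NOT G2=NOT 1=0 -> 01110
Step 4: G0=G3|G0=1|0=1 G1=G2|G3=1|1=1 G2=G4|G1=0|1=1 G3=NOT G4=NOT 0=1 G4=NOT G2=NOT 1=0 -> 11110
Step 5: G0=G3|G0=1|1=1 G1=G2|G3=1|1=1 G2=G4|G1=0|1=1 G3=NOT G4=NOT 0=1 G4=NOT G2=NOT 1=0 -> 11110
State from step 5 equals state from step 4 -> cycle length 1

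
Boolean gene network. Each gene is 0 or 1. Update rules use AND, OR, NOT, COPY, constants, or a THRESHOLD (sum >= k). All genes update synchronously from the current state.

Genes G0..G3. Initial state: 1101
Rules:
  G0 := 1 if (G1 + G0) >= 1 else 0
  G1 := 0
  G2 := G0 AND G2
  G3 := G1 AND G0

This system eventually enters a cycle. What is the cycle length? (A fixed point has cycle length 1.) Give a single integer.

Answer: 1

Derivation:
Step 0: 1101
Step 1: G0=(1+1>=1)=1 G1=0(const) G2=G0&G2=1&0=0 G3=G1&G0=1&1=1 -> 1001
Step 2: G0=(0+1>=1)=1 G1=0(const) G2=G0&G2=1&0=0 G3=G1&G0=0&1=0 -> 1000
Step 3: G0=(0+1>=1)=1 G1=0(const) G2=G0&G2=1&0=0 G3=G1&G0=0&1=0 -> 1000
State from step 3 equals state from step 2 -> cycle length 1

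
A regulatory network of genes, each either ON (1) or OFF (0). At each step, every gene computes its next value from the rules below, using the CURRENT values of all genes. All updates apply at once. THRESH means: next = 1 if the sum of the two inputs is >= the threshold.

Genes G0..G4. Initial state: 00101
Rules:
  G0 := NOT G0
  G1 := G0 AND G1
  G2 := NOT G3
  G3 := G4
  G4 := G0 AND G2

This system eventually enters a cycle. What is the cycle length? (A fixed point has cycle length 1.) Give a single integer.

Step 0: 00101
Step 1: G0=NOT G0=NOT 0=1 G1=G0&G1=0&0=0 G2=NOT G3=NOT 0=1 G3=G4=1 G4=G0&G2=0&1=0 -> 10110
Step 2: G0=NOT G0=NOT 1=0 G1=G0&G1=1&0=0 G2=NOT G3=NOT 1=0 G3=G4=0 G4=G0&G2=1&1=1 -> 00001
Step 3: G0=NOT G0=NOT 0=1 G1=G0&G1=0&0=0 G2=NOT G3=NOT 0=1 G3=G4=1 G4=G0&G2=0&0=0 -> 10110
State from step 3 equals state from step 1 -> cycle length 2

Answer: 2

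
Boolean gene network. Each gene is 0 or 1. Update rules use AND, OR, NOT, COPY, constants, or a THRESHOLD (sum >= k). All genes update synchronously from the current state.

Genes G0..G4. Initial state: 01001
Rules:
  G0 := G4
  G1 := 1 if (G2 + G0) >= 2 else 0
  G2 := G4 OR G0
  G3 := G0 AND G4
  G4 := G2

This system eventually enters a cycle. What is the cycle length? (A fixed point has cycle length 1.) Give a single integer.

Answer: 1

Derivation:
Step 0: 01001
Step 1: G0=G4=1 G1=(0+0>=2)=0 G2=G4|G0=1|0=1 G3=G0&G4=0&1=0 G4=G2=0 -> 10100
Step 2: G0=G4=0 G1=(1+1>=2)=1 G2=G4|G0=0|1=1 G3=G0&G4=1&0=0 G4=G2=1 -> 01101
Step 3: G0=G4=1 G1=(1+0>=2)=0 G2=G4|G0=1|0=1 G3=G0&G4=0&1=0 G4=G2=1 -> 10101
Step 4: G0=G4=1 G1=(1+1>=2)=1 G2=G4|G0=1|1=1 G3=G0&G4=1&1=1 G4=G2=1 -> 11111
Step 5: G0=G4=1 G1=(1+1>=2)=1 G2=G4|G0=1|1=1 G3=G0&G4=1&1=1 G4=G2=1 -> 11111
State from step 5 equals state from step 4 -> cycle length 1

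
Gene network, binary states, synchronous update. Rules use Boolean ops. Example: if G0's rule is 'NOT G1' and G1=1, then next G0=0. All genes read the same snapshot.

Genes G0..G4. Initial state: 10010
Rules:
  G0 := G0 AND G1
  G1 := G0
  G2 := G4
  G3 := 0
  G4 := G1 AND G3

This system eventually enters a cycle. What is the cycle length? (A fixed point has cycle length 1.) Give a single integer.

Answer: 1

Derivation:
Step 0: 10010
Step 1: G0=G0&G1=1&0=0 G1=G0=1 G2=G4=0 G3=0(const) G4=G1&G3=0&1=0 -> 01000
Step 2: G0=G0&G1=0&1=0 G1=G0=0 G2=G4=0 G3=0(const) G4=G1&G3=1&0=0 -> 00000
Step 3: G0=G0&G1=0&0=0 G1=G0=0 G2=G4=0 G3=0(const) G4=G1&G3=0&0=0 -> 00000
State from step 3 equals state from step 2 -> cycle length 1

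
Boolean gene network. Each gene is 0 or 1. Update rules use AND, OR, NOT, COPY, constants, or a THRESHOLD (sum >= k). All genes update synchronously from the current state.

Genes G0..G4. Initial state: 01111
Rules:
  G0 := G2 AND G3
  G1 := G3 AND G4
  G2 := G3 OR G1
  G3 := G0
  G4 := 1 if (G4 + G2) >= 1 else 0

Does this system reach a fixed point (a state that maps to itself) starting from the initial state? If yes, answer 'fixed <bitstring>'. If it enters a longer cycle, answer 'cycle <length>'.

Answer: cycle 2

Derivation:
Step 0: 01111
Step 1: G0=G2&G3=1&1=1 G1=G3&G4=1&1=1 G2=G3|G1=1|1=1 G3=G0=0 G4=(1+1>=1)=1 -> 11101
Step 2: G0=G2&G3=1&0=0 G1=G3&G4=0&1=0 G2=G3|G1=0|1=1 G3=G0=1 G4=(1+1>=1)=1 -> 00111
Step 3: G0=G2&G3=1&1=1 G1=G3&G4=1&1=1 G2=G3|G1=1|0=1 G3=G0=0 G4=(1+1>=1)=1 -> 11101
Cycle of length 2 starting at step 1 -> no fixed point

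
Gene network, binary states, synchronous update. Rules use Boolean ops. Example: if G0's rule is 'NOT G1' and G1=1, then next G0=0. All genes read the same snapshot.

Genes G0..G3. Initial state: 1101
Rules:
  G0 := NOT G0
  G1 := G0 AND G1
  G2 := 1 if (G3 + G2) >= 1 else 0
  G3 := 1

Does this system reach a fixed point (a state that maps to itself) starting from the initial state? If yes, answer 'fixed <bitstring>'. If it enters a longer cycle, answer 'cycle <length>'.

Answer: cycle 2

Derivation:
Step 0: 1101
Step 1: G0=NOT G0=NOT 1=0 G1=G0&G1=1&1=1 G2=(1+0>=1)=1 G3=1(const) -> 0111
Step 2: G0=NOT G0=NOT 0=1 G1=G0&G1=0&1=0 G2=(1+1>=1)=1 G3=1(const) -> 1011
Step 3: G0=NOT G0=NOT 1=0 G1=G0&G1=1&0=0 G2=(1+1>=1)=1 G3=1(const) -> 0011
Step 4: G0=NOT G0=NOT 0=1 G1=G0&G1=0&0=0 G2=(1+1>=1)=1 G3=1(const) -> 1011
Cycle of length 2 starting at step 2 -> no fixed point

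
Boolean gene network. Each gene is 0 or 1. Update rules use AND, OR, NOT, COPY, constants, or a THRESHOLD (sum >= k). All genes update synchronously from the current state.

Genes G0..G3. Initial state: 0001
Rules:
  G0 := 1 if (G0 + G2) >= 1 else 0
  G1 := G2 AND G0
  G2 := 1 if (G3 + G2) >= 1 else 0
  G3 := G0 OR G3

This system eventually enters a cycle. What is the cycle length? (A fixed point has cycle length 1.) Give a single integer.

Step 0: 0001
Step 1: G0=(0+0>=1)=0 G1=G2&G0=0&0=0 G2=(1+0>=1)=1 G3=G0|G3=0|1=1 -> 0011
Step 2: G0=(0+1>=1)=1 G1=G2&G0=1&0=0 G2=(1+1>=1)=1 G3=G0|G3=0|1=1 -> 1011
Step 3: G0=(1+1>=1)=1 G1=G2&G0=1&1=1 G2=(1+1>=1)=1 G3=G0|G3=1|1=1 -> 1111
Step 4: G0=(1+1>=1)=1 G1=G2&G0=1&1=1 G2=(1+1>=1)=1 G3=G0|G3=1|1=1 -> 1111
State from step 4 equals state from step 3 -> cycle length 1

Answer: 1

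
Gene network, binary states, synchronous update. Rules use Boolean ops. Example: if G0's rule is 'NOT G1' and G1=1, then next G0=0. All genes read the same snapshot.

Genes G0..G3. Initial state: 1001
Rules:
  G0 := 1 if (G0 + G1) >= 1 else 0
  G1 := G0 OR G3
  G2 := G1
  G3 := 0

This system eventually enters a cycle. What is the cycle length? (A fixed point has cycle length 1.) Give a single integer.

Answer: 1

Derivation:
Step 0: 1001
Step 1: G0=(1+0>=1)=1 G1=G0|G3=1|1=1 G2=G1=0 G3=0(const) -> 1100
Step 2: G0=(1+1>=1)=1 G1=G0|G3=1|0=1 G2=G1=1 G3=0(const) -> 1110
Step 3: G0=(1+1>=1)=1 G1=G0|G3=1|0=1 G2=G1=1 G3=0(const) -> 1110
State from step 3 equals state from step 2 -> cycle length 1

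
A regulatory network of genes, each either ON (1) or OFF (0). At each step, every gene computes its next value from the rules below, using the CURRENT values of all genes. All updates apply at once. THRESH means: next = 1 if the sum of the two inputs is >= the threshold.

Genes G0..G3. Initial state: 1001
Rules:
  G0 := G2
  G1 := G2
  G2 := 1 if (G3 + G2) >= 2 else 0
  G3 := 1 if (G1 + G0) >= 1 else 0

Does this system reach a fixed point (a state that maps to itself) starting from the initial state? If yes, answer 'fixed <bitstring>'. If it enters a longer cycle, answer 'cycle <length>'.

Step 0: 1001
Step 1: G0=G2=0 G1=G2=0 G2=(1+0>=2)=0 G3=(0+1>=1)=1 -> 0001
Step 2: G0=G2=0 G1=G2=0 G2=(1+0>=2)=0 G3=(0+0>=1)=0 -> 0000
Step 3: G0=G2=0 G1=G2=0 G2=(0+0>=2)=0 G3=(0+0>=1)=0 -> 0000
Fixed point reached at step 2: 0000

Answer: fixed 0000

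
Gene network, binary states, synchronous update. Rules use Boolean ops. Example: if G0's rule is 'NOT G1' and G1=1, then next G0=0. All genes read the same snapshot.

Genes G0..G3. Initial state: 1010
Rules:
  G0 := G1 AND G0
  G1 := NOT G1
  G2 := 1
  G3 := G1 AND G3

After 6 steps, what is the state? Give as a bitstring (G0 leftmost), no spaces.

Step 1: G0=G1&G0=0&1=0 G1=NOT G1=NOT 0=1 G2=1(const) G3=G1&G3=0&0=0 -> 0110
Step 2: G0=G1&G0=1&0=0 G1=NOT G1=NOT 1=0 G2=1(const) G3=G1&G3=1&0=0 -> 0010
Step 3: G0=G1&G0=0&0=0 G1=NOT G1=NOT 0=1 G2=1(const) G3=G1&G3=0&0=0 -> 0110
Step 4: G0=G1&G0=1&0=0 G1=NOT G1=NOT 1=0 G2=1(const) G3=G1&G3=1&0=0 -> 0010
Step 5: G0=G1&G0=0&0=0 G1=NOT G1=NOT 0=1 G2=1(const) G3=G1&G3=0&0=0 -> 0110
Step 6: G0=G1&G0=1&0=0 G1=NOT G1=NOT 1=0 G2=1(const) G3=G1&G3=1&0=0 -> 0010

0010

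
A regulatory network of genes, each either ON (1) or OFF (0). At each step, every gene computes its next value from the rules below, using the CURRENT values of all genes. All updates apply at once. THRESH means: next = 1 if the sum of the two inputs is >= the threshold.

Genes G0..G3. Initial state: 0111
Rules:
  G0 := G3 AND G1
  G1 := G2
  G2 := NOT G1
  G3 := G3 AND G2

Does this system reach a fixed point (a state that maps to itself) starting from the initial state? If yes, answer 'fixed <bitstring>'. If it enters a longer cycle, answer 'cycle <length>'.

Step 0: 0111
Step 1: G0=G3&G1=1&1=1 G1=G2=1 G2=NOT G1=NOT 1=0 G3=G3&G2=1&1=1 -> 1101
Step 2: G0=G3&G1=1&1=1 G1=G2=0 G2=NOT G1=NOT 1=0 G3=G3&G2=1&0=0 -> 1000
Step 3: G0=G3&G1=0&0=0 G1=G2=0 G2=NOT G1=NOT 0=1 G3=G3&G2=0&0=0 -> 0010
Step 4: G0=G3&G1=0&0=0 G1=G2=1 G2=NOT G1=NOT 0=1 G3=G3&G2=0&1=0 -> 0110
Step 5: G0=G3&G1=0&1=0 G1=G2=1 G2=NOT G1=NOT 1=0 G3=G3&G2=0&1=0 -> 0100
Step 6: G0=G3&G1=0&1=0 G1=G2=0 G2=NOT G1=NOT 1=0 G3=G3&G2=0&0=0 -> 0000
Step 7: G0=G3&G1=0&0=0 G1=G2=0 G2=NOT G1=NOT 0=1 G3=G3&G2=0&0=0 -> 0010
Cycle of length 4 starting at step 3 -> no fixed point

Answer: cycle 4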